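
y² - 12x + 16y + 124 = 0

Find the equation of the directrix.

Only y is squared. Complete the square in y: (y + 8)² = 12(x - 5).
Vertex (5, -8); 4p = 12 so p = 3. Opens right.
Directrix is the vertical line x = h − p = 5 − (3) = 2.

x = 2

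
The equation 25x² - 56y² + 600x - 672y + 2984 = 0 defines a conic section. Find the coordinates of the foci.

(-12, -15) and (-12, 3)

Group the x- and y-terms: 25(x² + 24x) -56(y² + 12y) = -2984
Complete the square: 25(x + 12)² -56(y + 6)² = -2984 + 3600 - 2016 = -1400
Dividing both sides by -1400: (y + 6)²/25 - (x + 12)²/56 = 1
Hyperbola, center (-12, -6), transverse axis vertical; a² = 25, b² = 56.
c² = a² + b² = 25 + 56 = 81, so c = 9.
Foci lie on the vertical axis through the center: (h, k ± c).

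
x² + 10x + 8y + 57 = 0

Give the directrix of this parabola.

Only x is squared. Complete the square in x: (x + 5)² = -8(y + 4).
Vertex (-5, -4); 4p = -8 so p = -2. Opens down.
Directrix is the horizontal line y = k − p = -4 − (-2) = -2.

y = -2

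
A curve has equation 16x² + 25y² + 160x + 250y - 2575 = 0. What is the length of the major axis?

30

Group the x- and y-terms: 16(x² + 10x) + 25(y² + 10y) = 2575
Completing the square gives 16(x + 5)² + 25(y + 5)² = 2575 + 400 + 625 = 3600.
Divide by 3600: (x + 5)²/225 + (y + 5)²/144 = 1
Ellipse, center (-5, -5), major axis horizontal; a² = 225, b² = 144.
a² = 225 so a = 15; the major axis has length 2a = 30.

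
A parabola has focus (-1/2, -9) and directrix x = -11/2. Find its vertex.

The vertex is the midpoint between the focus and the directrix along the axis of symmetry.
Axis is horizontal (directrix is vertical). Vertex x-coordinate = (-1/2 + (-11/2))/2 = -3; y-coordinate = -9.

(-3, -9)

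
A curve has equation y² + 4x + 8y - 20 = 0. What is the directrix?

x = 10

Only y is squared. Complete the square in y: (y + 4)² = -4(x - 9).
Vertex (9, -4); 4p = -4 so p = -1. Opens left.
Directrix is the vertical line x = h − p = 9 − (-1) = 10.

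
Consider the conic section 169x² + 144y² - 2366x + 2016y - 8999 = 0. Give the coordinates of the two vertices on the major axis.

(7, -20) and (7, 6)

Group the x- and y-terms: 169(x² - 14x) + 144(y² + 14y) = 8999
169(x - 7)² + 144(y + 7)² = 8999 + 8281 + 7056 = 24336
Dividing both sides by 24336: (x - 7)²/144 + (y + 7)²/169 = 1
Ellipse, center (7, -7), major axis vertical; a² = 169, b² = 144.
a = 13. Vertices at (h, k ± a).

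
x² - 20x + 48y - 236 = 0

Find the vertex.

(10, 7)

Only x is squared. Complete the square in x: (x - 10)² = -48(y - 7).
Vertex (10, 7); 4p = -48 so p = -12. Opens down.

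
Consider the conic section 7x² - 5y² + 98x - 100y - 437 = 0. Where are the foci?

(-7 - 4√6, -10) and (-7 + 4√6, -10)

Rearranging, 7(x² + 14x) -5(y² + 20y) = 437.
Complete the square: 7(x + 7)² -5(y + 10)² = 437 + 343 - 500 = 280
Divide through by 280 to get (x + 7)²/40 - (y + 10)²/56 = 1.
Hyperbola, center (-7, -10), transverse axis horizontal; a² = 40, b² = 56.
c² = a² + b² = 40 + 56 = 96, so c = 4√6.
Foci lie on the horizontal axis through the center: (h ± c, k).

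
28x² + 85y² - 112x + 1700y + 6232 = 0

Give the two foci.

28(x² - 4x) + 85(y² + 20y) = -6232
Completing the square gives 28(x - 2)² + 85(y + 10)² = -6232 + 112 + 8500 = 2380.
Divide through by 2380 to get (x - 2)²/85 + (y + 10)²/28 = 1.
Ellipse, center (2, -10), major axis horizontal; a² = 85, b² = 28.
c² = a² - b² = 85 - 28 = 57, so c = √57.
Foci lie on the horizontal axis through the center: (h ± c, k).

(2 - √57, -10) and (2 + √57, -10)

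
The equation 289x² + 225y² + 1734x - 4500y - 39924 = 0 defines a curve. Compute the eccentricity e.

e = 8/17

Group the x- and y-terms: 289(x² + 6x) + 225(y² - 20y) = 39924
289(x + 3)² + 225(y - 10)² = 39924 + 2601 + 22500 = 65025
Divide by 65025: (x + 3)²/225 + (y - 10)²/289 = 1
Ellipse, center (-3, 10), major axis vertical; a² = 289, b² = 225.
c² = a² - b² = 64, so c = 8.
e = c/a = 8/17.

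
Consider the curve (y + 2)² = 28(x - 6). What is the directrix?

x = -1

Vertex (6, -2); 4p = 28 so p = 7. Opens right.
Directrix is the vertical line x = h − p = 6 − (7) = -1.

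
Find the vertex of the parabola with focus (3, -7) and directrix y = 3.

The vertex is the midpoint between the focus and the directrix along the axis of symmetry.
Axis is vertical (directrix is horizontal). Vertex y-coordinate = (-7 + 3)/2 = -2; x-coordinate = 3.

(3, -2)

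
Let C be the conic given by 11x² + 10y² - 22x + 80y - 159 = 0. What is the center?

11(x² - 2x) + 10(y² + 8y) = 159
Completing the square gives 11(x - 1)² + 10(y + 4)² = 159 + 11 + 160 = 330.
Dividing both sides by 330: (x - 1)²/30 + (y + 4)²/33 = 1
Ellipse with center (1, -4).

(1, -4)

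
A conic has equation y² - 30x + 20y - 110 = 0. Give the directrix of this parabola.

x = -29/2

Only y is squared. Complete the square in y: (y + 10)² = 30(x + 7).
Vertex (-7, -10); 4p = 30 so p = 15/2. Opens right.
Directrix is the vertical line x = h − p = -7 − (15/2) = -29/2.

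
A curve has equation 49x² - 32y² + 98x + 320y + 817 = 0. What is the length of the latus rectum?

Group: 49(x² + 2x) -32(y² - 10y) = -817
Completing the square gives 49(x + 1)² -32(y - 5)² = -817 + 49 - 800 = -1568.
Divide through by -1568 to get (y - 5)²/49 - (x + 1)²/32 = 1.
Hyperbola, center (-1, 5), transverse axis vertical; a² = 49, b² = 32.
Latus rectum length = 2b²/a = 2·32/7 = 64/7.

64/7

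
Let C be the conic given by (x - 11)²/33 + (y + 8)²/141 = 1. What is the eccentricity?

Center (11, -8). The larger denominator 141 sits under the y-term, so the major axis is vertical; a² = 141, b² = 33.
c² = a² - b² = 108, so c = 6√3.
e = c/a = 6√3/√141 = 6√47/47.

e = 6√47/47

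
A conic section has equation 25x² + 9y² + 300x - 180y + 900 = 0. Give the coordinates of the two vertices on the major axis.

Collect terms: 25(x² + 12x) + 9(y² - 20y) = -900
Complete the square: 25(x + 6)² + 9(y - 10)² = -900 + 900 + 900 = 900
Divide through by 900 to get (x + 6)²/36 + (y - 10)²/100 = 1.
Ellipse, center (-6, 10), major axis vertical; a² = 100, b² = 36.
a = 10. Vertices at (h, k ± a).

(-6, 0) and (-6, 20)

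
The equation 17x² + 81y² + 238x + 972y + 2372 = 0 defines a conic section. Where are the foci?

Rearranging, 17(x² + 14x) + 81(y² + 12y) = -2372.
17(x + 7)² + 81(y + 6)² = -2372 + 833 + 2916 = 1377
Divide by 1377: (x + 7)²/81 + (y + 6)²/17 = 1
Ellipse, center (-7, -6), major axis horizontal; a² = 81, b² = 17.
c² = a² - b² = 81 - 17 = 64, so c = 8.
Foci lie on the horizontal axis through the center: (h ± c, k).

(-15, -6) and (1, -6)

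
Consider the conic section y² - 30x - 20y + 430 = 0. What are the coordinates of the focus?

(37/2, 10)

Only y is squared. Complete the square in y: (y - 10)² = 30(x - 11).
Vertex (11, 10); 4p = 30 so p = 15/2. Opens right.
Focus is p units from the vertex along the axis: (h + p, k).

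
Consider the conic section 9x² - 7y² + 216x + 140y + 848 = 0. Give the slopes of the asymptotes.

9(x² + 24x) -7(y² - 20y) = -848
Complete the square: 9(x + 12)² -7(y - 10)² = -848 + 1296 - 700 = -252
Divide by -252: (y - 10)²/36 - (x + 12)²/28 = 1
Hyperbola, center (-12, 10), transverse axis vertical; a² = 36, b² = 28.
For a vertical hyperbola the asymptotes have slope ±a/b.
Here that is ±6/2√7 = ±3√7/7.

3√7/7 and -3√7/7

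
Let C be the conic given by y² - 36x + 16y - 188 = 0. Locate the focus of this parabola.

Only y is squared. Complete the square in y: (y + 8)² = 36(x + 7).
Vertex (-7, -8); 4p = 36 so p = 9. Opens right.
Focus is p units from the vertex along the axis: (h + p, k).

(2, -8)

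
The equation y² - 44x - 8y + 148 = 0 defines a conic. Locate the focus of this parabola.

(14, 4)

Only y is squared. Complete the square in y: (y - 4)² = 44(x - 3).
Vertex (3, 4); 4p = 44 so p = 11. Opens right.
Focus is p units from the vertex along the axis: (h + p, k).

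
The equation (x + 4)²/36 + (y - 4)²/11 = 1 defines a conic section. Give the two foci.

Center (-4, 4). The larger denominator 36 sits under the x-term, so the major axis is horizontal; a² = 36, b² = 11.
c² = a² - b² = 36 - 11 = 25, so c = 5.
Foci lie on the horizontal axis through the center: (h ± c, k).

(-9, 4) and (1, 4)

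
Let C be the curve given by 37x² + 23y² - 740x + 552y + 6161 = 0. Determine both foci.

(10, -12 - √14) and (10, -12 + √14)

37(x² - 20x) + 23(y² + 24y) = -6161
Complete the square: 37(x - 10)² + 23(y + 12)² = -6161 + 3700 + 3312 = 851
Divide through by 851 to get (x - 10)²/23 + (y + 12)²/37 = 1.
Ellipse, center (10, -12), major axis vertical; a² = 37, b² = 23.
c² = a² - b² = 37 - 23 = 14, so c = √14.
Foci lie on the vertical axis through the center: (h, k ± c).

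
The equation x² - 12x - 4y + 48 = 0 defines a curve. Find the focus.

(6, 4)

Only x is squared. Complete the square in x: (x - 6)² = 4(y - 3).
Vertex (6, 3); 4p = 4 so p = 1. Opens up.
Focus is p units from the vertex along the axis: (h, k + p).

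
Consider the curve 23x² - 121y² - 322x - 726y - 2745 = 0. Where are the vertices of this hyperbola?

(-4, -3) and (18, -3)

Group: 23(x² - 14x) -121(y² + 6y) = 2745
Completing the square gives 23(x - 7)² -121(y + 3)² = 2745 + 1127 - 1089 = 2783.
Divide through by 2783 to get (x - 7)²/121 - (y + 3)²/23 = 1.
Hyperbola, center (7, -3), transverse axis horizontal; a² = 121, b² = 23.
a = 11. Vertices at (h ± a, k).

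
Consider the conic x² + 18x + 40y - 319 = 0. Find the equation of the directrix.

y = 20

Only x is squared. Complete the square in x: (x + 9)² = -40(y - 10).
Vertex (-9, 10); 4p = -40 so p = -10. Opens down.
Directrix is the horizontal line y = k − p = 10 − (-10) = 20.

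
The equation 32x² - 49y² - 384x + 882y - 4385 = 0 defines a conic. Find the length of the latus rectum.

Group: 32(x² - 12x) -49(y² - 18y) = 4385
Complete the square in x and y: 32(x - 6)² -49(y - 9)² = 4385 + 1152 - 3969 = 1568
Divide through by 1568 to get (x - 6)²/49 - (y - 9)²/32 = 1.
Hyperbola, center (6, 9), transverse axis horizontal; a² = 49, b² = 32.
Latus rectum length = 2b²/a = 2·32/7 = 64/7.

64/7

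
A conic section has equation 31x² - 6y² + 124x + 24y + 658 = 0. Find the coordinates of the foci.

Group: 31(x² + 4x) -6(y² - 4y) = -658
Completing the square gives 31(x + 2)² -6(y - 2)² = -658 + 124 - 24 = -558.
Divide by -558: (y - 2)²/93 - (x + 2)²/18 = 1
Hyperbola, center (-2, 2), transverse axis vertical; a² = 93, b² = 18.
c² = a² + b² = 93 + 18 = 111, so c = √111.
Foci lie on the vertical axis through the center: (h, k ± c).

(-2, 2 - √111) and (-2, 2 + √111)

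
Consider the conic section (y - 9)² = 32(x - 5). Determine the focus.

Vertex (5, 9); 4p = 32 so p = 8. Opens right.
Focus is p units from the vertex along the axis: (h + p, k).

(13, 9)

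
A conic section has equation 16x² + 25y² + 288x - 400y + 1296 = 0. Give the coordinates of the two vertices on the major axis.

Rearranging, 16(x² + 18x) + 25(y² - 16y) = -1296.
Complete the square in x and y: 16(x + 9)² + 25(y - 8)² = -1296 + 1296 + 1600 = 1600
Divide by 1600: (x + 9)²/100 + (y - 8)²/64 = 1
Ellipse, center (-9, 8), major axis horizontal; a² = 100, b² = 64.
a = 10. Vertices at (h ± a, k).

(-19, 8) and (1, 8)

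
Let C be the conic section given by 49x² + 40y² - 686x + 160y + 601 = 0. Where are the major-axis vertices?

(7, -9) and (7, 5)

49(x² - 14x) + 40(y² + 4y) = -601
Complete the square in x and y: 49(x - 7)² + 40(y + 2)² = -601 + 2401 + 160 = 1960
Dividing both sides by 1960: (x - 7)²/40 + (y + 2)²/49 = 1
Ellipse, center (7, -2), major axis vertical; a² = 49, b² = 40.
a = 7. Vertices at (h, k ± a).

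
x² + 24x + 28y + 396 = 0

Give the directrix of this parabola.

Only x is squared. Complete the square in x: (x + 12)² = -28(y + 9).
Vertex (-12, -9); 4p = -28 so p = -7. Opens down.
Directrix is the horizontal line y = k − p = -9 − (-7) = -2.

y = -2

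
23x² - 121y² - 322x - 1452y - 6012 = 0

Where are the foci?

Group the x- and y-terms: 23(x² - 14x) -121(y² + 12y) = 6012
Complete the square in x and y: 23(x - 7)² -121(y + 6)² = 6012 + 1127 - 4356 = 2783
Divide by 2783: (x - 7)²/121 - (y + 6)²/23 = 1
Hyperbola, center (7, -6), transverse axis horizontal; a² = 121, b² = 23.
c² = a² + b² = 121 + 23 = 144, so c = 12.
Foci lie on the horizontal axis through the center: (h ± c, k).

(-5, -6) and (19, -6)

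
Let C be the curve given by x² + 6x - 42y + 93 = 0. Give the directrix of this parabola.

Only x is squared. Complete the square in x: (x + 3)² = 42(y - 2).
Vertex (-3, 2); 4p = 42 so p = 21/2. Opens up.
Directrix is the horizontal line y = k − p = 2 − (21/2) = -17/2.

y = -17/2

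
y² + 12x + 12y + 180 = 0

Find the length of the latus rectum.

Only y is squared. Complete the square in y: (y + 6)² = -12(x + 12).
Vertex (-12, -6); 4p = -12 so p = -3. Opens left.
Latus rectum length = |4p| = 12.

12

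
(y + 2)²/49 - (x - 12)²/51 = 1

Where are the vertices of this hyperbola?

Center (12, -2). The positive term is the y-term, so the transverse axis is vertical; a² = 49, b² = 51.
a = 7. Vertices at (h, k ± a).

(12, -9) and (12, 5)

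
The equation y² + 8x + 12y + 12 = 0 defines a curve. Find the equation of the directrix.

Only y is squared. Complete the square in y: (y + 6)² = -8(x - 3).
Vertex (3, -6); 4p = -8 so p = -2. Opens left.
Directrix is the vertical line x = h − p = 3 − (-2) = 5.

x = 5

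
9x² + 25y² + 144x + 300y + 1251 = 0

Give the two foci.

Collect terms: 9(x² + 16x) + 25(y² + 12y) = -1251
Complete the square: 9(x + 8)² + 25(y + 6)² = -1251 + 576 + 900 = 225
Divide through by 225 to get (x + 8)²/25 + (y + 6)²/9 = 1.
Ellipse, center (-8, -6), major axis horizontal; a² = 25, b² = 9.
c² = a² - b² = 25 - 9 = 16, so c = 4.
Foci lie on the horizontal axis through the center: (h ± c, k).

(-12, -6) and (-4, -6)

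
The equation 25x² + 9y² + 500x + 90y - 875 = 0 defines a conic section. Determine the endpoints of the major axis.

(-10, -25) and (-10, 15)

Collect terms: 25(x² + 20x) + 9(y² + 10y) = 875
25(x + 10)² + 9(y + 5)² = 875 + 2500 + 225 = 3600
Dividing both sides by 3600: (x + 10)²/144 + (y + 5)²/400 = 1
Ellipse, center (-10, -5), major axis vertical; a² = 400, b² = 144.
a = 20. Vertices at (h, k ± a).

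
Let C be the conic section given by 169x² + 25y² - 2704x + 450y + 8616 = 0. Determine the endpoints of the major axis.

Group the x- and y-terms: 169(x² - 16x) + 25(y² + 18y) = -8616
Complete the square: 169(x - 8)² + 25(y + 9)² = -8616 + 10816 + 2025 = 4225
Divide by 4225: (x - 8)²/25 + (y + 9)²/169 = 1
Ellipse, center (8, -9), major axis vertical; a² = 169, b² = 25.
a = 13. Vertices at (h, k ± a).

(8, -22) and (8, 4)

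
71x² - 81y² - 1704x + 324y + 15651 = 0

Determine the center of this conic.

Collect terms: 71(x² - 24x) -81(y² - 4y) = -15651
Complete the square in x and y: 71(x - 12)² -81(y - 2)² = -15651 + 10224 - 324 = -5751
Divide by -5751: (y - 2)²/71 - (x - 12)²/81 = 1
Hyperbola with center (12, 2).

(12, 2)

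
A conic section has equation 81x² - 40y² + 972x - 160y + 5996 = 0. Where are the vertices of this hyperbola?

Rearranging, 81(x² + 12x) -40(y² + 4y) = -5996.
Completing the square gives 81(x + 6)² -40(y + 2)² = -5996 + 2916 - 160 = -3240.
Divide through by -3240 to get (y + 2)²/81 - (x + 6)²/40 = 1.
Hyperbola, center (-6, -2), transverse axis vertical; a² = 81, b² = 40.
a = 9. Vertices at (h, k ± a).

(-6, -11) and (-6, 7)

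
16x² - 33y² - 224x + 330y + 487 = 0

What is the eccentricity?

Group: 16(x² - 14x) -33(y² - 10y) = -487
Completing the square gives 16(x - 7)² -33(y - 5)² = -487 + 784 - 825 = -528.
Divide through by -528 to get (y - 5)²/16 - (x - 7)²/33 = 1.
Hyperbola, center (7, 5), transverse axis vertical; a² = 16, b² = 33.
c² = a² + b² = 49, so c = 7.
e = c/a = 7/4.

e = 7/4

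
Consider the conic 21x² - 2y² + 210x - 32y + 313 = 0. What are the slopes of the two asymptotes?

Group: 21(x² + 10x) -2(y² + 16y) = -313
Completing the square gives 21(x + 5)² -2(y + 8)² = -313 + 525 - 128 = 84.
Divide through by 84 to get (x + 5)²/4 - (y + 8)²/42 = 1.
Hyperbola, center (-5, -8), transverse axis horizontal; a² = 4, b² = 42.
For a horizontal hyperbola the asymptotes have slope ±b/a.
Here that is ±√42/2.

√42/2 and -√42/2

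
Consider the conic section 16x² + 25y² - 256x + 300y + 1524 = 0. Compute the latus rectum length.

32/5

Rearranging, 16(x² - 16x) + 25(y² + 12y) = -1524.
Complete the square in x and y: 16(x - 8)² + 25(y + 6)² = -1524 + 1024 + 900 = 400
Dividing both sides by 400: (x - 8)²/25 + (y + 6)²/16 = 1
Ellipse, center (8, -6), major axis horizontal; a² = 25, b² = 16.
Latus rectum length = 2b²/a = 2·16/5 = 32/5.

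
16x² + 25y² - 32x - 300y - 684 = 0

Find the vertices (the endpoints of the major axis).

(-9, 6) and (11, 6)

Group: 16(x² - 2x) + 25(y² - 12y) = 684
Complete the square in x and y: 16(x - 1)² + 25(y - 6)² = 684 + 16 + 900 = 1600
Divide by 1600: (x - 1)²/100 + (y - 6)²/64 = 1
Ellipse, center (1, 6), major axis horizontal; a² = 100, b² = 64.
a = 10. Vertices at (h ± a, k).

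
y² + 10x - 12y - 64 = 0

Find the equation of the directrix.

x = 25/2

Only y is squared. Complete the square in y: (y - 6)² = -10(x - 10).
Vertex (10, 6); 4p = -10 so p = -5/2. Opens left.
Directrix is the vertical line x = h − p = 10 − (-5/2) = 25/2.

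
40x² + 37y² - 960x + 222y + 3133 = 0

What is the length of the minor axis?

Group: 40(x² - 24x) + 37(y² + 6y) = -3133
Complete the square: 40(x - 12)² + 37(y + 3)² = -3133 + 5760 + 333 = 2960
Divide through by 2960 to get (x - 12)²/74 + (y + 3)²/80 = 1.
Ellipse, center (12, -3), major axis vertical; a² = 80, b² = 74.
b² = 74 so b = √74; the minor axis has length 2b = 2√74.

2√74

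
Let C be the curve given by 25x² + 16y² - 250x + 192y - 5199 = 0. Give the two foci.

(5, -18) and (5, 6)

Rearranging, 25(x² - 10x) + 16(y² + 12y) = 5199.
Complete the square: 25(x - 5)² + 16(y + 6)² = 5199 + 625 + 576 = 6400
Dividing both sides by 6400: (x - 5)²/256 + (y + 6)²/400 = 1
Ellipse, center (5, -6), major axis vertical; a² = 400, b² = 256.
c² = a² - b² = 400 - 256 = 144, so c = 12.
Foci lie on the vertical axis through the center: (h, k ± c).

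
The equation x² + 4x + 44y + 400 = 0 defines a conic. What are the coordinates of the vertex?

Only x is squared. Complete the square in x: (x + 2)² = -44(y + 9).
Vertex (-2, -9); 4p = -44 so p = -11. Opens down.

(-2, -9)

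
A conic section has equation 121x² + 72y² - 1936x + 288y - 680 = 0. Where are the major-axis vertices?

(8, -13) and (8, 9)

121(x² - 16x) + 72(y² + 4y) = 680
Complete the square in x and y: 121(x - 8)² + 72(y + 2)² = 680 + 7744 + 288 = 8712
Dividing both sides by 8712: (x - 8)²/72 + (y + 2)²/121 = 1
Ellipse, center (8, -2), major axis vertical; a² = 121, b² = 72.
a = 11. Vertices at (h, k ± a).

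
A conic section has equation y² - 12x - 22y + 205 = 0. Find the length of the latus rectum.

12

Only y is squared. Complete the square in y: (y - 11)² = 12(x - 7).
Vertex (7, 11); 4p = 12 so p = 3. Opens right.
Latus rectum length = |4p| = 12.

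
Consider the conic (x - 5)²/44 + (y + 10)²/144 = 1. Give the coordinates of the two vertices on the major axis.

Center (5, -10). The larger denominator 144 sits under the y-term, so the major axis is vertical; a² = 144, b² = 44.
a = 12. Vertices at (h, k ± a).

(5, -22) and (5, 2)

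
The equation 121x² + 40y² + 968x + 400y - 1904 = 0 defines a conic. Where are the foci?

121(x² + 8x) + 40(y² + 10y) = 1904
Completing the square gives 121(x + 4)² + 40(y + 5)² = 1904 + 1936 + 1000 = 4840.
Divide by 4840: (x + 4)²/40 + (y + 5)²/121 = 1
Ellipse, center (-4, -5), major axis vertical; a² = 121, b² = 40.
c² = a² - b² = 121 - 40 = 81, so c = 9.
Foci lie on the vertical axis through the center: (h, k ± c).

(-4, -14) and (-4, 4)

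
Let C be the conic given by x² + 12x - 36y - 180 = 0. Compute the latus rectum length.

Only x is squared. Complete the square in x: (x + 6)² = 36(y + 6).
Vertex (-6, -6); 4p = 36 so p = 9. Opens up.
Latus rectum length = |4p| = 36.

36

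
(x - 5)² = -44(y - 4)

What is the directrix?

y = 15

Vertex (5, 4); 4p = -44 so p = -11. Opens down.
Directrix is the horizontal line y = k − p = 4 − (-11) = 15.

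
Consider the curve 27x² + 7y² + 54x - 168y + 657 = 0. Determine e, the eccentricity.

e = 2√15/9

Group the x- and y-terms: 27(x² + 2x) + 7(y² - 24y) = -657
Complete the square in x and y: 27(x + 1)² + 7(y - 12)² = -657 + 27 + 1008 = 378
Divide through by 378 to get (x + 1)²/14 + (y - 12)²/54 = 1.
Ellipse, center (-1, 12), major axis vertical; a² = 54, b² = 14.
c² = a² - b² = 40, so c = 2√10.
e = c/a = 2√10/3√6 = 2√15/9.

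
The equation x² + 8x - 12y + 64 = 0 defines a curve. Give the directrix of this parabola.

y = 1

Only x is squared. Complete the square in x: (x + 4)² = 12(y - 4).
Vertex (-4, 4); 4p = 12 so p = 3. Opens up.
Directrix is the horizontal line y = k − p = 4 − (3) = 1.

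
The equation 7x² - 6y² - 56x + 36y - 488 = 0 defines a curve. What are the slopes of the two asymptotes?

Group the x- and y-terms: 7(x² - 8x) -6(y² - 6y) = 488
Complete the square: 7(x - 4)² -6(y - 3)² = 488 + 112 - 54 = 546
Divide by 546: (x - 4)²/78 - (y - 3)²/91 = 1
Hyperbola, center (4, 3), transverse axis horizontal; a² = 78, b² = 91.
For a horizontal hyperbola the asymptotes have slope ±b/a.
Here that is ±√91/√78 = ±√42/6.

√42/6 and -√42/6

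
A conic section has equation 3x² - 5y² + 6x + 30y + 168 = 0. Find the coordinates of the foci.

(-1, 3 - 4√7) and (-1, 3 + 4√7)

Group: 3(x² + 2x) -5(y² - 6y) = -168
Complete the square in x and y: 3(x + 1)² -5(y - 3)² = -168 + 3 - 45 = -210
Dividing both sides by -210: (y - 3)²/42 - (x + 1)²/70 = 1
Hyperbola, center (-1, 3), transverse axis vertical; a² = 42, b² = 70.
c² = a² + b² = 42 + 70 = 112, so c = 4√7.
Foci lie on the vertical axis through the center: (h, k ± c).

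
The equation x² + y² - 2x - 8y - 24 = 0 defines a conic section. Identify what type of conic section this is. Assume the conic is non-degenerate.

No xy term. Coefficients of x² and y² are A = 1, C = 1.
A = C (same sign) ⇒ circle.

circle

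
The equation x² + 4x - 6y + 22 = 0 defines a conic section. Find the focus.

(-2, 9/2)

Only x is squared. Complete the square in x: (x + 2)² = 6(y - 3).
Vertex (-2, 3); 4p = 6 so p = 3/2. Opens up.
Focus is p units from the vertex along the axis: (h, k + p).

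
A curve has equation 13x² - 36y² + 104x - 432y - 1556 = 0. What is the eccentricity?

Group: 13(x² + 8x) -36(y² + 12y) = 1556
Complete the square: 13(x + 4)² -36(y + 6)² = 1556 + 208 - 1296 = 468
Divide by 468: (x + 4)²/36 - (y + 6)²/13 = 1
Hyperbola, center (-4, -6), transverse axis horizontal; a² = 36, b² = 13.
c² = a² + b² = 49, so c = 7.
e = c/a = 7/6.

e = 7/6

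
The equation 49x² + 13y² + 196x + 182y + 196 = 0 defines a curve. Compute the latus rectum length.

26/7

Group the x- and y-terms: 49(x² + 4x) + 13(y² + 14y) = -196
Completing the square gives 49(x + 2)² + 13(y + 7)² = -196 + 196 + 637 = 637.
Divide through by 637 to get (x + 2)²/13 + (y + 7)²/49 = 1.
Ellipse, center (-2, -7), major axis vertical; a² = 49, b² = 13.
Latus rectum length = 2b²/a = 2·13/7 = 26/7.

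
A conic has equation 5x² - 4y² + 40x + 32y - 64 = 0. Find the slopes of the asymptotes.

Group the x- and y-terms: 5(x² + 8x) -4(y² - 8y) = 64
Complete the square: 5(x + 4)² -4(y - 4)² = 64 + 80 - 64 = 80
Divide by 80: (x + 4)²/16 - (y - 4)²/20 = 1
Hyperbola, center (-4, 4), transverse axis horizontal; a² = 16, b² = 20.
For a horizontal hyperbola the asymptotes have slope ±b/a.
Here that is ±2√5/4 = ±√5/2.

√5/2 and -√5/2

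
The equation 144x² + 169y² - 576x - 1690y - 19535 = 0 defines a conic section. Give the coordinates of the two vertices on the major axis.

Group the x- and y-terms: 144(x² - 4x) + 169(y² - 10y) = 19535
Complete the square in x and y: 144(x - 2)² + 169(y - 5)² = 19535 + 576 + 4225 = 24336
Divide by 24336: (x - 2)²/169 + (y - 5)²/144 = 1
Ellipse, center (2, 5), major axis horizontal; a² = 169, b² = 144.
a = 13. Vertices at (h ± a, k).

(-11, 5) and (15, 5)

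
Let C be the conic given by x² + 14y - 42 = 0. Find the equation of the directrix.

y = 13/2

Only x is squared. Complete the square in x: x² = -14(y - 3).
Vertex (0, 3); 4p = -14 so p = -7/2. Opens down.
Directrix is the horizontal line y = k − p = 3 − (-7/2) = 13/2.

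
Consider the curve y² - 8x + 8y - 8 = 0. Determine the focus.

Only y is squared. Complete the square in y: (y + 4)² = 8(x + 3).
Vertex (-3, -4); 4p = 8 so p = 2. Opens right.
Focus is p units from the vertex along the axis: (h + p, k).

(-1, -4)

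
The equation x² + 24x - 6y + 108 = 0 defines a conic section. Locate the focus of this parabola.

(-12, -9/2)

Only x is squared. Complete the square in x: (x + 12)² = 6(y + 6).
Vertex (-12, -6); 4p = 6 so p = 3/2. Opens up.
Focus is p units from the vertex along the axis: (h, k + p).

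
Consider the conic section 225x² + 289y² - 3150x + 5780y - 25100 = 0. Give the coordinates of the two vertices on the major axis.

Collect terms: 225(x² - 14x) + 289(y² + 20y) = 25100
Complete the square: 225(x - 7)² + 289(y + 10)² = 25100 + 11025 + 28900 = 65025
Divide through by 65025 to get (x - 7)²/289 + (y + 10)²/225 = 1.
Ellipse, center (7, -10), major axis horizontal; a² = 289, b² = 225.
a = 17. Vertices at (h ± a, k).

(-10, -10) and (24, -10)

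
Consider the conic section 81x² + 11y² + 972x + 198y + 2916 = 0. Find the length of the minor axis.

2√11

Group the x- and y-terms: 81(x² + 12x) + 11(y² + 18y) = -2916
Complete the square: 81(x + 6)² + 11(y + 9)² = -2916 + 2916 + 891 = 891
Divide by 891: (x + 6)²/11 + (y + 9)²/81 = 1
Ellipse, center (-6, -9), major axis vertical; a² = 81, b² = 11.
b² = 11 so b = √11; the minor axis has length 2b = 2√11.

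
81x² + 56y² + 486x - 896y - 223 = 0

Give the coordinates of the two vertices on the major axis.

81(x² + 6x) + 56(y² - 16y) = 223
Complete the square: 81(x + 3)² + 56(y - 8)² = 223 + 729 + 3584 = 4536
Dividing both sides by 4536: (x + 3)²/56 + (y - 8)²/81 = 1
Ellipse, center (-3, 8), major axis vertical; a² = 81, b² = 56.
a = 9. Vertices at (h, k ± a).

(-3, -1) and (-3, 17)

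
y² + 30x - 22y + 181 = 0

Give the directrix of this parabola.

Only y is squared. Complete the square in y: (y - 11)² = -30(x + 2).
Vertex (-2, 11); 4p = -30 so p = -15/2. Opens left.
Directrix is the vertical line x = h − p = -2 − (-15/2) = 11/2.

x = 11/2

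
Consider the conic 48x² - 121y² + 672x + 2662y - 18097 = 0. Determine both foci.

(-20, 11) and (6, 11)

Collect terms: 48(x² + 14x) -121(y² - 22y) = 18097
Complete the square: 48(x + 7)² -121(y - 11)² = 18097 + 2352 - 14641 = 5808
Divide by 5808: (x + 7)²/121 - (y - 11)²/48 = 1
Hyperbola, center (-7, 11), transverse axis horizontal; a² = 121, b² = 48.
c² = a² + b² = 121 + 48 = 169, so c = 13.
Foci lie on the horizontal axis through the center: (h ± c, k).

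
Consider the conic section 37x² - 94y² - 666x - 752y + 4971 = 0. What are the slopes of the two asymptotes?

√3478/94 and -√3478/94

37(x² - 18x) -94(y² + 8y) = -4971
Complete the square: 37(x - 9)² -94(y + 4)² = -4971 + 2997 - 1504 = -3478
Dividing both sides by -3478: (y + 4)²/37 - (x - 9)²/94 = 1
Hyperbola, center (9, -4), transverse axis vertical; a² = 37, b² = 94.
For a vertical hyperbola the asymptotes have slope ±a/b.
Here that is ±√37/√94 = ±√3478/94.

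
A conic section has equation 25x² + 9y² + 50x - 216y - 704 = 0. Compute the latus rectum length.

54/5

Group the x- and y-terms: 25(x² + 2x) + 9(y² - 24y) = 704
25(x + 1)² + 9(y - 12)² = 704 + 25 + 1296 = 2025
Divide through by 2025 to get (x + 1)²/81 + (y - 12)²/225 = 1.
Ellipse, center (-1, 12), major axis vertical; a² = 225, b² = 81.
Latus rectum length = 2b²/a = 2·81/15 = 54/5.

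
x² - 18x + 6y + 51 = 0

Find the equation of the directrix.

y = 13/2

Only x is squared. Complete the square in x: (x - 9)² = -6(y - 5).
Vertex (9, 5); 4p = -6 so p = -3/2. Opens down.
Directrix is the horizontal line y = k − p = 5 − (-3/2) = 13/2.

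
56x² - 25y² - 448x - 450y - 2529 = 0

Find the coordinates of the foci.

56(x² - 8x) -25(y² + 18y) = 2529
Complete the square: 56(x - 4)² -25(y + 9)² = 2529 + 896 - 2025 = 1400
Divide through by 1400 to get (x - 4)²/25 - (y + 9)²/56 = 1.
Hyperbola, center (4, -9), transverse axis horizontal; a² = 25, b² = 56.
c² = a² + b² = 25 + 56 = 81, so c = 9.
Foci lie on the horizontal axis through the center: (h ± c, k).

(-5, -9) and (13, -9)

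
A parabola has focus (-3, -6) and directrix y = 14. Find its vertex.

(-3, 4)

The vertex is the midpoint between the focus and the directrix along the axis of symmetry.
Axis is vertical (directrix is horizontal). Vertex y-coordinate = (-6 + 14)/2 = 4; x-coordinate = -3.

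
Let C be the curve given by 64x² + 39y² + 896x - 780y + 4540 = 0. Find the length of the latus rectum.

39/4

Collect terms: 64(x² + 14x) + 39(y² - 20y) = -4540
Complete the square: 64(x + 7)² + 39(y - 10)² = -4540 + 3136 + 3900 = 2496
Divide by 2496: (x + 7)²/39 + (y - 10)²/64 = 1
Ellipse, center (-7, 10), major axis vertical; a² = 64, b² = 39.
Latus rectum length = 2b²/a = 2·39/8 = 39/4.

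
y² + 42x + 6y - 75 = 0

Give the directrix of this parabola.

Only y is squared. Complete the square in y: (y + 3)² = -42(x - 2).
Vertex (2, -3); 4p = -42 so p = -21/2. Opens left.
Directrix is the vertical line x = h − p = 2 − (-21/2) = 25/2.

x = 25/2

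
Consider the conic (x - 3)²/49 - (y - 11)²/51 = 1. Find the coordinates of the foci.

(-7, 11) and (13, 11)

Center (3, 11). The positive term is the x-term, so the transverse axis is horizontal; a² = 49, b² = 51.
c² = a² + b² = 49 + 51 = 100, so c = 10.
Foci lie on the horizontal axis through the center: (h ± c, k).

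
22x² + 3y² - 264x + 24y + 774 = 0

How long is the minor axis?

2√3

Collect terms: 22(x² - 12x) + 3(y² + 8y) = -774
Completing the square gives 22(x - 6)² + 3(y + 4)² = -774 + 792 + 48 = 66.
Dividing both sides by 66: (x - 6)²/3 + (y + 4)²/22 = 1
Ellipse, center (6, -4), major axis vertical; a² = 22, b² = 3.
b² = 3 so b = √3; the minor axis has length 2b = 2√3.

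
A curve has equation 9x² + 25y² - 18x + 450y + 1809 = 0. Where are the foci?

Rearranging, 9(x² - 2x) + 25(y² + 18y) = -1809.
Completing the square gives 9(x - 1)² + 25(y + 9)² = -1809 + 9 + 2025 = 225.
Dividing both sides by 225: (x - 1)²/25 + (y + 9)²/9 = 1
Ellipse, center (1, -9), major axis horizontal; a² = 25, b² = 9.
c² = a² - b² = 25 - 9 = 16, so c = 4.
Foci lie on the horizontal axis through the center: (h ± c, k).

(-3, -9) and (5, -9)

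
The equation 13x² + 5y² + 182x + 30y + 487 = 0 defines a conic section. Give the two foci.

13(x² + 14x) + 5(y² + 6y) = -487
Completing the square gives 13(x + 7)² + 5(y + 3)² = -487 + 637 + 45 = 195.
Divide by 195: (x + 7)²/15 + (y + 3)²/39 = 1
Ellipse, center (-7, -3), major axis vertical; a² = 39, b² = 15.
c² = a² - b² = 39 - 15 = 24, so c = 2√6.
Foci lie on the vertical axis through the center: (h, k ± c).

(-7, -3 - 2√6) and (-7, -3 + 2√6)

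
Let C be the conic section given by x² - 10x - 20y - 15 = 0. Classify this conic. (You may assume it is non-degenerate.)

No xy term. Coefficients of x² and y² are A = 1, C = 0.
Exactly one squared variable ⇒ parabola.

parabola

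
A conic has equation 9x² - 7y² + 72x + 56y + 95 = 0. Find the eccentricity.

9(x² + 8x) -7(y² - 8y) = -95
Complete the square in x and y: 9(x + 4)² -7(y - 4)² = -95 + 144 - 112 = -63
Dividing both sides by -63: (y - 4)²/9 - (x + 4)²/7 = 1
Hyperbola, center (-4, 4), transverse axis vertical; a² = 9, b² = 7.
c² = a² + b² = 16, so c = 4.
e = c/a = 4/3.

e = 4/3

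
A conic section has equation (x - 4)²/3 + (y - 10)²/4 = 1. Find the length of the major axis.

Center (4, 10). The larger denominator 4 sits under the y-term, so the major axis is vertical; a² = 4, b² = 3.
a² = 4 so a = 2; the major axis has length 2a = 4.

4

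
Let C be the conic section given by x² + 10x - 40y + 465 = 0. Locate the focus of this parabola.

(-5, 21)

Only x is squared. Complete the square in x: (x + 5)² = 40(y - 11).
Vertex (-5, 11); 4p = 40 so p = 10. Opens up.
Focus is p units from the vertex along the axis: (h, k + p).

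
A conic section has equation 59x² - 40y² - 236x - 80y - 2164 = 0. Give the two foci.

Collect terms: 59(x² - 4x) -40(y² + 2y) = 2164
Complete the square: 59(x - 2)² -40(y + 1)² = 2164 + 236 - 40 = 2360
Divide by 2360: (x - 2)²/40 - (y + 1)²/59 = 1
Hyperbola, center (2, -1), transverse axis horizontal; a² = 40, b² = 59.
c² = a² + b² = 40 + 59 = 99, so c = 3√11.
Foci lie on the horizontal axis through the center: (h ± c, k).

(2 - 3√11, -1) and (2 + 3√11, -1)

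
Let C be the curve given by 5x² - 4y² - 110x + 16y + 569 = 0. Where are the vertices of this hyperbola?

Rearranging, 5(x² - 22x) -4(y² - 4y) = -569.
Complete the square in x and y: 5(x - 11)² -4(y - 2)² = -569 + 605 - 16 = 20
Divide by 20: (x - 11)²/4 - (y - 2)²/5 = 1
Hyperbola, center (11, 2), transverse axis horizontal; a² = 4, b² = 5.
a = 2. Vertices at (h ± a, k).

(9, 2) and (13, 2)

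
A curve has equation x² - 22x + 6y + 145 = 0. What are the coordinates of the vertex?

(11, -4)

Only x is squared. Complete the square in x: (x - 11)² = -6(y + 4).
Vertex (11, -4); 4p = -6 so p = -3/2. Opens down.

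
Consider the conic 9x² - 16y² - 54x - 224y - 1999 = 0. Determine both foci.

(-12, -7) and (18, -7)

9(x² - 6x) -16(y² + 14y) = 1999
Complete the square in x and y: 9(x - 3)² -16(y + 7)² = 1999 + 81 - 784 = 1296
Divide by 1296: (x - 3)²/144 - (y + 7)²/81 = 1
Hyperbola, center (3, -7), transverse axis horizontal; a² = 144, b² = 81.
c² = a² + b² = 144 + 81 = 225, so c = 15.
Foci lie on the horizontal axis through the center: (h ± c, k).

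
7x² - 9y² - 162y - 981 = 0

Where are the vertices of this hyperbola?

Collect terms: 7x² -9(y² + 18y) = 981
Completing the square gives 7x² -9(y + 9)² = 981 + 0 - 729 = 252.
Divide by 252: x²/36 - (y + 9)²/28 = 1
Hyperbola, center (0, -9), transverse axis horizontal; a² = 36, b² = 28.
a = 6. Vertices at (h ± a, k).

(-6, -9) and (6, -9)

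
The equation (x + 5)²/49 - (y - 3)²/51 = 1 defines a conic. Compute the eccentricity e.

Center (-5, 3). The positive term is the x-term, so the transverse axis is horizontal; a² = 49, b² = 51.
c² = a² + b² = 100, so c = 10.
e = c/a = 10/7.

e = 10/7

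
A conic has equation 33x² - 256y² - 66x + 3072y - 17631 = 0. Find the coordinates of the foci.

Group the x- and y-terms: 33(x² - 2x) -256(y² - 12y) = 17631
Complete the square: 33(x - 1)² -256(y - 6)² = 17631 + 33 - 9216 = 8448
Divide by 8448: (x - 1)²/256 - (y - 6)²/33 = 1
Hyperbola, center (1, 6), transverse axis horizontal; a² = 256, b² = 33.
c² = a² + b² = 256 + 33 = 289, so c = 17.
Foci lie on the horizontal axis through the center: (h ± c, k).

(-16, 6) and (18, 6)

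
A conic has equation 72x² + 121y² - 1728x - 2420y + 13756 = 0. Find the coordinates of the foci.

Collect terms: 72(x² - 24x) + 121(y² - 20y) = -13756
Complete the square in x and y: 72(x - 12)² + 121(y - 10)² = -13756 + 10368 + 12100 = 8712
Divide through by 8712 to get (x - 12)²/121 + (y - 10)²/72 = 1.
Ellipse, center (12, 10), major axis horizontal; a² = 121, b² = 72.
c² = a² - b² = 121 - 72 = 49, so c = 7.
Foci lie on the horizontal axis through the center: (h ± c, k).

(5, 10) and (19, 10)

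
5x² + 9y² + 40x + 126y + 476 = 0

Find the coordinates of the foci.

(-6, -7) and (-2, -7)

Group: 5(x² + 8x) + 9(y² + 14y) = -476
Complete the square: 5(x + 4)² + 9(y + 7)² = -476 + 80 + 441 = 45
Divide through by 45 to get (x + 4)²/9 + (y + 7)²/5 = 1.
Ellipse, center (-4, -7), major axis horizontal; a² = 9, b² = 5.
c² = a² - b² = 9 - 5 = 4, so c = 2.
Foci lie on the horizontal axis through the center: (h ± c, k).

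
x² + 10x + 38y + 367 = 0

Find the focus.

(-5, -37/2)

Only x is squared. Complete the square in x: (x + 5)² = -38(y + 9).
Vertex (-5, -9); 4p = -38 so p = -19/2. Opens down.
Focus is p units from the vertex along the axis: (h, k + p).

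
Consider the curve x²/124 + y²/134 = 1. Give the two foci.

(0, 0 - √10) and (0, 0 + √10)

Center (0, 0). The larger denominator 134 sits under the y-term, so the major axis is vertical; a² = 134, b² = 124.
c² = a² - b² = 134 - 124 = 10, so c = √10.
Foci lie on the vertical axis through the center: (h, k ± c).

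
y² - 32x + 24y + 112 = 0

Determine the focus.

Only y is squared. Complete the square in y: (y + 12)² = 32(x + 1).
Vertex (-1, -12); 4p = 32 so p = 8. Opens right.
Focus is p units from the vertex along the axis: (h + p, k).

(7, -12)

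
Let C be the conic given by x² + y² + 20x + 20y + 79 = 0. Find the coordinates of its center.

(-10, -10)

Group the x- and y-terms: (x² + 20x) + (y² + 20y) = -79
(x + 10)² + (y + 10)² = -79 + 100 + 100 = 121
So (x + 10)² + (y + 10)² = 121.
Circle centered at (-10, -10) with r² = 121.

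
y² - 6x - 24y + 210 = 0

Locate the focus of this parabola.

(25/2, 12)

Only y is squared. Complete the square in y: (y - 12)² = 6(x - 11).
Vertex (11, 12); 4p = 6 so p = 3/2. Opens right.
Focus is p units from the vertex along the axis: (h + p, k).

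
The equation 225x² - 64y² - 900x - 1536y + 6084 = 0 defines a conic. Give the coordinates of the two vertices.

(2, -27) and (2, 3)

Collect terms: 225(x² - 4x) -64(y² + 24y) = -6084
225(x - 2)² -64(y + 12)² = -6084 + 900 - 9216 = -14400
Dividing both sides by -14400: (y + 12)²/225 - (x - 2)²/64 = 1
Hyperbola, center (2, -12), transverse axis vertical; a² = 225, b² = 64.
a = 15. Vertices at (h, k ± a).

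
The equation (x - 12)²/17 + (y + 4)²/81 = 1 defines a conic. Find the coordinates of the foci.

(12, -12) and (12, 4)

Center (12, -4). The larger denominator 81 sits under the y-term, so the major axis is vertical; a² = 81, b² = 17.
c² = a² - b² = 81 - 17 = 64, so c = 8.
Foci lie on the vertical axis through the center: (h, k ± c).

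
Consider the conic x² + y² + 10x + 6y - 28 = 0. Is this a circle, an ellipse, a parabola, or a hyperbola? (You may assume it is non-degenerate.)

No xy term. Coefficients of x² and y² are A = 1, C = 1.
A = C (same sign) ⇒ circle.

circle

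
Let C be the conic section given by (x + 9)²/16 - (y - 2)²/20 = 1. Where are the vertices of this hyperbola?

(-13, 2) and (-5, 2)

Center (-9, 2). The positive term is the x-term, so the transverse axis is horizontal; a² = 16, b² = 20.
a = 4. Vertices at (h ± a, k).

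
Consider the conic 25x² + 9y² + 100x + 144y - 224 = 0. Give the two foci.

Rearranging, 25(x² + 4x) + 9(y² + 16y) = 224.
Complete the square: 25(x + 2)² + 9(y + 8)² = 224 + 100 + 576 = 900
Dividing both sides by 900: (x + 2)²/36 + (y + 8)²/100 = 1
Ellipse, center (-2, -8), major axis vertical; a² = 100, b² = 36.
c² = a² - b² = 100 - 36 = 64, so c = 8.
Foci lie on the vertical axis through the center: (h, k ± c).

(-2, -16) and (-2, 0)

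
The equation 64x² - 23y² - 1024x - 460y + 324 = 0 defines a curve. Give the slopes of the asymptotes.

64(x² - 16x) -23(y² + 20y) = -324
64(x - 8)² -23(y + 10)² = -324 + 4096 - 2300 = 1472
Divide by 1472: (x - 8)²/23 - (y + 10)²/64 = 1
Hyperbola, center (8, -10), transverse axis horizontal; a² = 23, b² = 64.
For a horizontal hyperbola the asymptotes have slope ±b/a.
Here that is ±8/√23 = ±8√23/23.

8√23/23 and -8√23/23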